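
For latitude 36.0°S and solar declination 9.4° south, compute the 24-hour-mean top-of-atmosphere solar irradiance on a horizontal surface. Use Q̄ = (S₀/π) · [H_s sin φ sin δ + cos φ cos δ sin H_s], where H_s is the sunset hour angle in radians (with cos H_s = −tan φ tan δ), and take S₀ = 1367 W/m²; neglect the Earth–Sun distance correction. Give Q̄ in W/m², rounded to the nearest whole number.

415 W/m²

The sunset hour angle satisfies cos H_s = −tan φ tan δ = -0.1203, giving H_s = 96.91°. In radians, H_s = 1.6914.
H_s sin φ sin δ = 1.6914 × -0.5878 × -0.1633 = 0.1624.
cos φ cos δ sin H_s = 0.8090 × 0.9866 × 0.9927 = 0.7923.
Q̄ = (1367/π) × (0.1624 + 0.7923) = 435.13 × 0.9547 = 415.42 W/m².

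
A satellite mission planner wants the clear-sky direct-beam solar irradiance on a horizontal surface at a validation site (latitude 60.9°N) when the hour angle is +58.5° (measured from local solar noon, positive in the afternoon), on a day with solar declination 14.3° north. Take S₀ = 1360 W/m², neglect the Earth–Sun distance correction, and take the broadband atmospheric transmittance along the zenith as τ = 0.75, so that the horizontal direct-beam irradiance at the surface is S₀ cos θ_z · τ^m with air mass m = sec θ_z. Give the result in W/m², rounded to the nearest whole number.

337 W/m²

cos θ_z = sin φ sin δ + cos φ cos δ cos H = (0.8738)(0.2470) + (0.4863)(0.9690)(0.5225) = 0.4620.
Air mass m = 1/cos θ_z = 1/0.4620 = 2.165; τ^m = 0.75^2.165 = 0.5364.
Surface direct beam = 1360 × 0.4620 × 0.5364 = 337.03 W/m².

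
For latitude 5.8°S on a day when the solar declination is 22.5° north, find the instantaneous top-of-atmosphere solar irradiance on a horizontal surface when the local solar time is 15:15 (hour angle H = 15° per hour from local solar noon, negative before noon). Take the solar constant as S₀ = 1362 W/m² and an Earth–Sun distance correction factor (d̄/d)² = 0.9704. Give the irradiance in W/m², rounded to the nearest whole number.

Hour angle H = 15° × (15.25 − 12) = 48.75°.
With φ = -5.8°, δ = 22.5°, H = 48.75°: sin φ sin δ = -0.0387, cos φ cos δ cos H = 0.6060, so cos θ_z = 0.5673.
Top-of-atmosphere irradiance = S₀ (d̄/d)² cos θ_z = 1362 × 0.9704 × 0.5673 = 749.79 W/m².

750 W/m²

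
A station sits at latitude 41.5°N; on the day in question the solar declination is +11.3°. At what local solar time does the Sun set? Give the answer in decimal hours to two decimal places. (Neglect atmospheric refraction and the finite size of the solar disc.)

18.68 h

The sunset hour angle satisfies cos H_s = −tan φ tan δ = -0.1768, giving H_s = 100.18°.
Sunset is at 12 + H_s/15 = 12 + 6.679 = 18.679 h local solar time.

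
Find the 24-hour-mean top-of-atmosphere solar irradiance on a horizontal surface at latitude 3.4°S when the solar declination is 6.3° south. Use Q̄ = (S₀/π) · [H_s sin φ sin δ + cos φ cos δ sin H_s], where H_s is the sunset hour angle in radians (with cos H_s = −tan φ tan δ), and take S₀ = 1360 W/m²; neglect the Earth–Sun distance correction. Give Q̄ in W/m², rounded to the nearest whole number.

−tan φ tan δ = −(-0.0594)(-0.1104) = -0.0066; H_s = arccos(-0.0066) = 90.38°. In radians, H_s = 1.5774.
H_s sin φ sin δ = 1.5774 × -0.0593 × -0.1097 = 0.0103.
cos φ cos δ sin H_s = 0.9982 × 0.9940 × 1.0000 = 0.9922.
Q̄ = (1360/π) × (0.0103 + 0.9922) = 432.90 × 1.0025 = 433.98 W/m².

434 W/m²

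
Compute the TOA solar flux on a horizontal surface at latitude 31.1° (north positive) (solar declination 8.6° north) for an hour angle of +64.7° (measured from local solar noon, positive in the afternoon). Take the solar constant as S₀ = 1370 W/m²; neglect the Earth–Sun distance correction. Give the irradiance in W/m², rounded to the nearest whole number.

602 W/m²

cos θ_z = sin φ sin δ + cos φ cos δ cos H = (0.5165)(0.1495) + (0.8563)(0.9888)(0.4274) = 0.4391.
Top-of-atmosphere irradiance = S₀ cos θ_z = 1370 × 0.4391 = 601.57 W/m².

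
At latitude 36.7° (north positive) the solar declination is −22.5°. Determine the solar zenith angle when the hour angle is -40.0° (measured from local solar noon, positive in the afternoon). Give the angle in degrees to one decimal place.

70.2°

With φ = 36.7°, δ = -22.5°, H = -40.00°: sin φ sin δ = -0.2287, cos φ cos δ cos H = 0.5674, so cos θ_z = 0.3387.
θ_z = arccos(0.3387) = 70.20°.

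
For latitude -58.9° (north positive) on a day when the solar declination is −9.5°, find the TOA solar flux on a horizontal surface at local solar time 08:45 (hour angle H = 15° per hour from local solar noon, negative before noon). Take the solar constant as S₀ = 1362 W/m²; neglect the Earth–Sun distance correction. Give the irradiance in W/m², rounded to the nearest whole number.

650 W/m²

Hour angle H = 15° × (8.75 − 12) = -48.75°.
cos θ_z = sin φ sin δ + cos φ cos δ cos H = (-0.8563)(-0.1650) + (0.5165)(0.9863)(0.6593) = 0.4772.
Top-of-atmosphere irradiance = S₀ cos θ_z = 1362 × 0.4772 = 649.95 W/m².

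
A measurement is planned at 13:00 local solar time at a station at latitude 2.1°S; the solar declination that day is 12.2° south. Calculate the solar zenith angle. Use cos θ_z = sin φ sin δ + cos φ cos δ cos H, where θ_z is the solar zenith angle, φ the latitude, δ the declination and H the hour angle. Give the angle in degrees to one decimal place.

Hour angle H = 15° × (13 − 12) = 15.00°.
cos θ_z = sin(-2.1°) sin(-12.2°) + cos(-2.1°) cos(-12.2°) cos(15.00°) = 0.0077 + 0.9435 = 0.9512.
θ_z = arccos(0.9512) = 17.97°.

18.0°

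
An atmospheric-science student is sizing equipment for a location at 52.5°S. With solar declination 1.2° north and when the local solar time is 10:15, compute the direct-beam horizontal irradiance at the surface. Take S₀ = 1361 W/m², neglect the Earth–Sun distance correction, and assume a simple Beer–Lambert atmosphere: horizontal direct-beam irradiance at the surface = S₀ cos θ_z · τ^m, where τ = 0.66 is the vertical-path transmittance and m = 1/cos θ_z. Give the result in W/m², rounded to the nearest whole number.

329 W/m²

Hour angle H = 15° × (10.25 − 12) = -26.25°.
cos θ_z = sin φ sin δ + cos φ cos δ cos H = (-0.7934)(0.0209) + (0.6088)(0.9998)(0.8969) = 0.5293.
Air mass m = 1/cos θ_z = 1/0.5293 = 1.889; τ^m = 0.66^1.889 = 0.4562.
Surface direct beam = 1361 × 0.5293 × 0.4562 = 328.64 W/m².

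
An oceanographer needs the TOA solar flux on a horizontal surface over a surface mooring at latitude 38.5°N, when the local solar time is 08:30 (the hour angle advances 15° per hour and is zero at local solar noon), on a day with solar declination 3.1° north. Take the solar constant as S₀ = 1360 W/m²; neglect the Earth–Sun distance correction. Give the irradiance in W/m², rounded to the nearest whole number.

693 W/m²

Hour angle H = 15° × (8.5 − 12) = -52.50°.
cos θ_z = sin φ sin δ + cos φ cos δ cos H = (0.6225)(0.0541) + (0.7826)(0.9985)(0.6088) = 0.5094.
Top-of-atmosphere irradiance = S₀ cos θ_z = 1360 × 0.5094 = 692.78 W/m².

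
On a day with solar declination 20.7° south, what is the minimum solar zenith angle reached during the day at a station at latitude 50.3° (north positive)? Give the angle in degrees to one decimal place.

71.0°

At local solar noon the hour angle is zero, so the zenith angle is |φ − δ| = |50.3° − (-20.7°)| = 71.0°.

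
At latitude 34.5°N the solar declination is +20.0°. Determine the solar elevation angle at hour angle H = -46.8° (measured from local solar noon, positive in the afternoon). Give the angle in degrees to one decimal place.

With φ = 34.5°, δ = 20.0°, H = -46.80°: sin φ sin δ = 0.1937, cos φ cos δ cos H = 0.5301, so cos θ_z = 0.7238.
θ_z = arccos(0.7238) = 43.63°, so the elevation is 90° − 43.63° = 46.37°.

46.4°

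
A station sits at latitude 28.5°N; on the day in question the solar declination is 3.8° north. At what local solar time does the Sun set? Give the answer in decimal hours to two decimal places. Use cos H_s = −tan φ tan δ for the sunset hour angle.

−tan φ tan δ = −(0.5430)(0.0664) = -0.0361; H_s = arccos(-0.0361) = 92.07°.
Sunset is at 12 + H_s/15 = 12 + 6.138 = 18.138 h local solar time.

18.14 h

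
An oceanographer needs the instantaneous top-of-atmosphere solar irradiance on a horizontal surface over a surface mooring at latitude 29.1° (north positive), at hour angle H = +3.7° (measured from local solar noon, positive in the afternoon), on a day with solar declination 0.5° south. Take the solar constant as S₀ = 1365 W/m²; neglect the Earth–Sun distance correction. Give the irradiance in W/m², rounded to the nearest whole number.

cos θ_z = sin(29.1°) sin(-0.5°) + cos(29.1°) cos(-0.5°) cos(3.70°) = -0.0042 + 0.8719 = 0.8677.
Top-of-atmosphere irradiance = S₀ cos θ_z = 1365 × 0.8677 = 1184.41 W/m².

1184 W/m²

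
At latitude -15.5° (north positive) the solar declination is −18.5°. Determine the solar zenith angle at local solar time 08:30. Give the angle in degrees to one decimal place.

Hour angle H = 15° × (8.5 − 12) = -52.50°.
With φ = -15.5°, δ = -18.5°, H = -52.50°: sin φ sin δ = 0.0848, cos φ cos δ cos H = 0.5563, so cos θ_z = 0.6411.
θ_z = arccos(0.6411) = 50.13°.

50.1°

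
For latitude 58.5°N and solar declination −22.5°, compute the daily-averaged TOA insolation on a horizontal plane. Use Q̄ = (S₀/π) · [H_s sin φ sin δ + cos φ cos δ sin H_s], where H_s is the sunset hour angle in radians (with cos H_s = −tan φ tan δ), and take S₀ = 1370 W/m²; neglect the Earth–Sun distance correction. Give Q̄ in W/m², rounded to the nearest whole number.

The sunset hour angle satisfies cos H_s = −tan φ tan δ = 0.6759, giving H_s = 47.48°. In radians, H_s = 0.8287.
H_s sin φ sin δ = 0.8287 × 0.8526 × -0.3827 = -0.2704.
cos φ cos δ sin H_s = 0.5225 × 0.9239 × 0.7371 = 0.3558.
Q̄ = (1370/π) × (-0.2704 + 0.3558) = 436.08 × 0.0854 = 37.24 W/m².

37 W/m²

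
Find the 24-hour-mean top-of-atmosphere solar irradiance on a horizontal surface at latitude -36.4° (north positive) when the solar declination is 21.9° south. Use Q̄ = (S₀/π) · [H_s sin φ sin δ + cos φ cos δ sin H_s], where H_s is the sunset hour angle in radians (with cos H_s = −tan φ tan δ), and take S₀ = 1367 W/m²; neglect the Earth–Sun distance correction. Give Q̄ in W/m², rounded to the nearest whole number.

−tan φ tan δ = −(-0.7373)(-0.4020) = -0.2964; H_s = arccos(-0.2964) = 107.24°. In radians, H_s = 1.8717.
H_s sin φ sin δ = 1.8717 × -0.5934 × -0.3730 = 0.4143.
cos φ cos δ sin H_s = 0.8049 × 0.9278 × 0.9551 = 0.7133.
Q̄ = (1367/π) × (0.4143 + 0.7133) = 435.13 × 1.1276 = 490.65 W/m².

491 W/m²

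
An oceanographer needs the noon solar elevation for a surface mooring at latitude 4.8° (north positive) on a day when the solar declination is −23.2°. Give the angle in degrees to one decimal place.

At local solar noon the hour angle is zero, so the elevation is 90° − |φ − δ| = 90° − |4.8° − (-23.2°)| = 90° − 28.0° = 62.0°.

62.0°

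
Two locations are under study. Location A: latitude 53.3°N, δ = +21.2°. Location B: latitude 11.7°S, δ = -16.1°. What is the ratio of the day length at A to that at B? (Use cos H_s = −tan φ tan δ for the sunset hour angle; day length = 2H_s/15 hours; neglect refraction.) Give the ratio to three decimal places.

A: H_s = arccos(−tan 53.3° · tan 21.2°) = 121.36°, so 2H_s/15 = 16.1813 h.
B: H_s = arccos(−tan -11.7° · tan -16.1°) = 93.43°, so 2H_s/15 = 12.4573 h.
Ratio A/B = 16.1813 / 12.4573 = 1.2989.

1.299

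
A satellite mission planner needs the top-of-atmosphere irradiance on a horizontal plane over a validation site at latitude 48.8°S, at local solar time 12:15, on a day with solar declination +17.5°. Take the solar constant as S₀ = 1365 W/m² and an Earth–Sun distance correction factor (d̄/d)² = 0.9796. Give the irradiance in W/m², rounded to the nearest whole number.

536 W/m²

Hour angle H = 15° × (12.25 − 12) = 3.75°.
cos θ_z = sin(-48.8°) sin(17.5°) + cos(-48.8°) cos(17.5°) cos(3.75°) = -0.2263 + 0.6269 = 0.4006.
Top-of-atmosphere irradiance = S₀ (d̄/d)² cos θ_z = 1365 × 0.9796 × 0.4006 = 535.66 W/m².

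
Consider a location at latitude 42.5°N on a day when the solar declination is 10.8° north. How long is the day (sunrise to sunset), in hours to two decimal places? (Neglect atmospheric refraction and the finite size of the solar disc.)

cos H_s = −tan(42.5°) · tan(10.8°) = -0.1748, so H_s = arccos(-0.1748) = 100.07°.
Day length = 2 H_s / 15° h⁻¹ = 200.14° / 15 = 13.343 h.

13.34 hours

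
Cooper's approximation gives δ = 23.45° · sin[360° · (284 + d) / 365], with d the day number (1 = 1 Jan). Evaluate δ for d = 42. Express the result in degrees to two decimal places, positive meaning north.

-14.59°

360 × (284 + 42) / 365 = 321.534°; sin(321.534°) = -0.6221.
δ = 23.45 × -0.6221 = -14.588° ≈ -14.59°.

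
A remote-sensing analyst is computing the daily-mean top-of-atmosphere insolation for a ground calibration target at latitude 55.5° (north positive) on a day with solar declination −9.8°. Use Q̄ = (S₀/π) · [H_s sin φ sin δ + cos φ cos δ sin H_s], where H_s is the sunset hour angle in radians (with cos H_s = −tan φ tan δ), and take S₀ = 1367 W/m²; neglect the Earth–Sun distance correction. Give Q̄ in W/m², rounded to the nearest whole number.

cos H_s = −tan(55.5°) · tan(-9.8°) = 0.2513, so H_s = arccos(0.2513) = 75.45°. In radians, H_s = 1.3169.
H_s sin φ sin δ = 1.3169 × 0.8241 × -0.1702 = -0.1847.
cos φ cos δ sin H_s = 0.5664 × 0.9854 × 0.9679 = 0.5402.
Q̄ = (1367/π) × (-0.1847 + 0.5402) = 435.13 × 0.3555 = 154.69 W/m².

155 W/m²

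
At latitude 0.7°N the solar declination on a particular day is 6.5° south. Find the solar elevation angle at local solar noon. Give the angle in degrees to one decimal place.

At local solar noon the hour angle is zero, so the elevation is 90° − |φ − δ| = 90° − |0.7° − (-6.5°)| = 90° − 7.2° = 82.8°.

82.8°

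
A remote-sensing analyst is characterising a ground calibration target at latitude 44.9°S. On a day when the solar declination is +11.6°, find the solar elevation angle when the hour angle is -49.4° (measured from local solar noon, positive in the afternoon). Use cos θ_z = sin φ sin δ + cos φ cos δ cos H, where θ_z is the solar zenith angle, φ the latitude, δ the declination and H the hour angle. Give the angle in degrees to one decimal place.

18.0°

cos θ_z = sin φ sin δ + cos φ cos δ cos H = (-0.7059)(0.2011) + (0.7083)(0.9796)(0.6508) = 0.3096.
θ_z = arccos(0.3096) = 71.96°, so the elevation is 90° − 71.96° = 18.04°.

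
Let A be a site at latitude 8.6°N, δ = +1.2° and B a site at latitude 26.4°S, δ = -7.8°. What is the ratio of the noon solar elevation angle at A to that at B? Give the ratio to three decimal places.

A: 90° − |8.6 − (1.2)| = 82.60°.
B: 90° − |-26.4 − (-7.8)| = 71.40°.
Ratio A/B = 82.6000 / 71.4000 = 1.1569.

1.157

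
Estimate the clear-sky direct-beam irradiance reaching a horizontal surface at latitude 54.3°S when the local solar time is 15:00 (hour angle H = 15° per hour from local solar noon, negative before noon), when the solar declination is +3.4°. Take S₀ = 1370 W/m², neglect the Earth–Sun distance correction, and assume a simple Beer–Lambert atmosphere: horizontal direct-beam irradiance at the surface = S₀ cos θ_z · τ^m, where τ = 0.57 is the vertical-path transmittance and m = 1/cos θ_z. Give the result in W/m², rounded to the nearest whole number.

106 W/m²

Hour angle H = 15° × (15 − 12) = 45.00°.
cos θ_z = sin(-54.3°) sin(3.4°) + cos(-54.3°) cos(3.4°) cos(45.00°) = -0.0482 + 0.4119 = 0.3637.
Air mass m = 1/cos θ_z = 1/0.3637 = 2.750; τ^m = 0.57^2.750 = 0.2131.
Surface direct beam = 1370 × 0.3637 × 0.2131 = 106.18 W/m².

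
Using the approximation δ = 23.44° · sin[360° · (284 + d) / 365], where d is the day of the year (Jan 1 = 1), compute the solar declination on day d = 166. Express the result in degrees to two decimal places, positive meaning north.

360 × (284 + 166) / 365 = 443.836°; sin(443.836°) = 0.9942.
δ = 23.44 × 0.9942 = 23.304° ≈ +23.30°.

+23.30°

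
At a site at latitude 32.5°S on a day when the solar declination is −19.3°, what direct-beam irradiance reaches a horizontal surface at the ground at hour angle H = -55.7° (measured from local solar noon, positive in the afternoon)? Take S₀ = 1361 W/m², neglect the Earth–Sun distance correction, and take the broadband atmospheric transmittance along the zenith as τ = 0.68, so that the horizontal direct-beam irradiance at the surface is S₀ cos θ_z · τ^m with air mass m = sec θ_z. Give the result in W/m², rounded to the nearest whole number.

460 W/m²

cos θ_z = sin(-32.5°) sin(-19.3°) + cos(-32.5°) cos(-19.3°) cos(-55.70°) = 0.1776 + 0.4486 = 0.6262.
Air mass m = 1/cos θ_z = 1/0.6262 = 1.597; τ^m = 0.68^1.597 = 0.5402.
Surface direct beam = 1361 × 0.6262 × 0.5402 = 460.39 W/m².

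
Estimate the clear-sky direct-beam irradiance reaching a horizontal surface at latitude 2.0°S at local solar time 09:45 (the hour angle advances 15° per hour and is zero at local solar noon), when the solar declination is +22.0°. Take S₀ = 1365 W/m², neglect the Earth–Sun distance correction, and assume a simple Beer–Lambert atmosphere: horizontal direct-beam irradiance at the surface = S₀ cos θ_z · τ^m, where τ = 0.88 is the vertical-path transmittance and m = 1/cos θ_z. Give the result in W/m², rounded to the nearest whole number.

873 W/m²

Hour angle H = 15° × (9.75 − 12) = -33.75°.
cos θ_z = sin(-2.0°) sin(22.0°) + cos(-2.0°) cos(22.0°) cos(-33.75°) = -0.0131 + 0.7705 = 0.7574.
Air mass m = 1/cos θ_z = 1/0.7574 = 1.320; τ^m = 0.88^1.320 = 0.8447.
Surface direct beam = 1365 × 0.7574 × 0.8447 = 873.29 W/m².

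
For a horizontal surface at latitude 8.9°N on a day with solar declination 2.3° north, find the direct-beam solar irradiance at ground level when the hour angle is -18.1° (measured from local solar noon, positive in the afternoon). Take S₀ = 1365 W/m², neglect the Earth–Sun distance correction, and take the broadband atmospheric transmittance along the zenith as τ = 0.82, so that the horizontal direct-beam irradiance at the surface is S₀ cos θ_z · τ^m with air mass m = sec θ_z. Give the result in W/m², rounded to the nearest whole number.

1045 W/m²

cos θ_z = sin φ sin δ + cos φ cos δ cos H = (0.1547)(0.0401) + (0.9880)(0.9992)(0.9505) = 0.9445.
Air mass m = 1/cos θ_z = 1/0.9445 = 1.059; τ^m = 0.82^1.059 = 0.8105.
Surface direct beam = 1365 × 0.9445 × 0.8105 = 1044.93 W/m².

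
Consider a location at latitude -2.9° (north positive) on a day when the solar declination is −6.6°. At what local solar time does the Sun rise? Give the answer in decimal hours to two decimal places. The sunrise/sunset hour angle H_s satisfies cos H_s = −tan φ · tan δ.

cos H_s = −tan(-2.9°) · tan(-6.6°) = -0.0059, so H_s = arccos(-0.0059) = 90.34°.
Sunrise is at 12 − H_s/15 = 12 − 6.023 = 5.977 h local solar time.

5.98 h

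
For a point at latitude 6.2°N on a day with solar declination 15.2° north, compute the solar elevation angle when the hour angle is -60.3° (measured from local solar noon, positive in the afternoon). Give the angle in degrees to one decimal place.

With φ = 6.2°, δ = 15.2°, H = -60.30°: sin φ sin δ = 0.0283, cos φ cos δ cos H = 0.4753, so cos θ_z = 0.5036.
θ_z = arccos(0.5036) = 59.76°, so the elevation is 90° − 59.76° = 30.24°.

30.2°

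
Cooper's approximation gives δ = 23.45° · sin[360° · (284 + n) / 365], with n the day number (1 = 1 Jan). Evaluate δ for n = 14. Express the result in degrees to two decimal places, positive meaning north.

360 × (284 + 14) / 365 = 293.918°; sin(293.918°) = -0.9141.
δ = 23.45 × -0.9141 = -21.436° ≈ -21.44°.

-21.44°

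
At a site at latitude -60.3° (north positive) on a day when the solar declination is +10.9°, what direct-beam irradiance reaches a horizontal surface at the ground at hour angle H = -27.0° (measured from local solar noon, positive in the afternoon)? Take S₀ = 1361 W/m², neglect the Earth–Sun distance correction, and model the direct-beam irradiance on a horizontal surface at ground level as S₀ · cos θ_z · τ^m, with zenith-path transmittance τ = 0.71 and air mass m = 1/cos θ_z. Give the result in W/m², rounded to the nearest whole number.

103 W/m²

cos θ_z = sin(-60.3°) sin(10.9°) + cos(-60.3°) cos(10.9°) cos(-27.00°) = -0.1643 + 0.4335 = 0.2692.
Air mass m = 1/cos θ_z = 1/0.2692 = 3.715; τ^m = 0.71^3.715 = 0.2802.
Surface direct beam = 1361 × 0.2692 × 0.2802 = 102.66 W/m².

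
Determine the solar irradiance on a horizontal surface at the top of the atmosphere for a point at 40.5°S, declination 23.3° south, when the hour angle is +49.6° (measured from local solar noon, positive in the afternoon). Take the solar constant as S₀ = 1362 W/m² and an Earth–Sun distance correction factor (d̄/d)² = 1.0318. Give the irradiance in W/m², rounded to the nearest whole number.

cos θ_z = sin(-40.5°) sin(-23.3°) + cos(-40.5°) cos(-23.3°) cos(49.60°) = 0.2569 + 0.4526 = 0.7095.
Top-of-atmosphere irradiance = S₀ (d̄/d)² cos θ_z = 1362 × 1.0318 × 0.7095 = 997.07 W/m².

997 W/m²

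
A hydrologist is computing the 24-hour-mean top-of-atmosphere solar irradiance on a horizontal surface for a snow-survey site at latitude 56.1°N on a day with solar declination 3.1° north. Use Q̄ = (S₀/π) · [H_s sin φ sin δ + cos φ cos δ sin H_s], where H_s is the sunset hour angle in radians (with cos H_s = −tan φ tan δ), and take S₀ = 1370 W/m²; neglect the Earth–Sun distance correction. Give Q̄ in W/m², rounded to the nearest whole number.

274 W/m²

cos H_s = −tan(56.1°) · tan(3.1°) = -0.0806, so H_s = arccos(-0.0806) = 94.62°. In radians, H_s = 1.6514.
H_s sin φ sin δ = 1.6514 × 0.8300 × 0.0541 = 0.0742.
cos φ cos δ sin H_s = 0.5577 × 0.9985 × 0.9968 = 0.5551.
Q̄ = (1370/π) × (0.0742 + 0.5551) = 436.08 × 0.6293 = 274.43 W/m².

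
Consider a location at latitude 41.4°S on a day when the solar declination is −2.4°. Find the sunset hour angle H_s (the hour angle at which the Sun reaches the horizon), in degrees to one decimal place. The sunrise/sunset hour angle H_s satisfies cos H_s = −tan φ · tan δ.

−tan φ tan δ = −(-0.8816)(-0.0419) = -0.0369; H_s = arccos(-0.0369) = 92.11°.

92.1°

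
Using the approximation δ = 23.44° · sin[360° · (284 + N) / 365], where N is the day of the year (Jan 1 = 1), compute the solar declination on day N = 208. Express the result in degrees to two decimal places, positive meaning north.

360 × (284 + 208) / 365 = 485.260°; sin(485.260°) = 0.8165.
δ = 23.44 × 0.8165 = 19.139° ≈ +19.14°.

+19.14°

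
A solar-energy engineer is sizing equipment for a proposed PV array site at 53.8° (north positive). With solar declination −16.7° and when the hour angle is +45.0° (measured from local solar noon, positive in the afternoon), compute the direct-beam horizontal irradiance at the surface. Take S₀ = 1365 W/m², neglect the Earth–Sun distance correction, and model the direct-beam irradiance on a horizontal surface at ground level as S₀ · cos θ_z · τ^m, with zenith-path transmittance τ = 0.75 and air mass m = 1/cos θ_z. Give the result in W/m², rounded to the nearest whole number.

cos θ_z = sin φ sin δ + cos φ cos δ cos H = (0.8070)(-0.2874) + (0.5906)(0.9578)(0.7071) = 0.1681.
Air mass m = 1/cos θ_z = 1/0.1681 = 5.949; τ^m = 0.75^5.949 = 0.1806.
Surface direct beam = 1365 × 0.1681 × 0.1806 = 41.44 W/m².

41 W/m²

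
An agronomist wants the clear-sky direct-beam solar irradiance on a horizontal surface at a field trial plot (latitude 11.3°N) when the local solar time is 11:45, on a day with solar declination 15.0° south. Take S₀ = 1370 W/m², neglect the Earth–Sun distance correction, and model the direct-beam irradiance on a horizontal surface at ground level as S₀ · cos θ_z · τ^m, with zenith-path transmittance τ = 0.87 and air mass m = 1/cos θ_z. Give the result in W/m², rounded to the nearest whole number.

1049 W/m²

Hour angle H = 15° × (11.75 − 12) = -3.75°.
cos θ_z = sin(11.3°) sin(-15.0°) + cos(11.3°) cos(-15.0°) cos(-3.75°) = -0.0507 + 0.9452 = 0.8945.
Air mass m = 1/cos θ_z = 1/0.8945 = 1.118; τ^m = 0.87^1.118 = 0.8558.
Surface direct beam = 1370 × 0.8945 × 0.8558 = 1048.75 W/m².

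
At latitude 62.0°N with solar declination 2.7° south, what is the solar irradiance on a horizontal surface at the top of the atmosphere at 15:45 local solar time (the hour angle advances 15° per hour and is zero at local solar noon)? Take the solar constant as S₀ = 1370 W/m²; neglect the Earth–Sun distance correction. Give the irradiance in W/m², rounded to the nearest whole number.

Hour angle H = 15° × (15.75 − 12) = 56.25°.
With φ = 62.0°, δ = -2.7°, H = 56.25°: sin φ sin δ = -0.0416, cos φ cos δ cos H = 0.2605, so cos θ_z = 0.2189.
Top-of-atmosphere irradiance = S₀ cos θ_z = 1370 × 0.2189 = 299.89 W/m².

300 W/m²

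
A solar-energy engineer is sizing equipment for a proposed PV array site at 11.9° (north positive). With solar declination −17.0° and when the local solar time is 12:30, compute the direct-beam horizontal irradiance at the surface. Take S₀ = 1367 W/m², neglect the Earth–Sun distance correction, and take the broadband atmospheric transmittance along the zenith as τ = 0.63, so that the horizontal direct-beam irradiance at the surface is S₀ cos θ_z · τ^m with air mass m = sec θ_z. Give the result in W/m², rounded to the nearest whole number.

Hour angle H = 15° × (12.5 − 12) = 7.50°.
With φ = 11.9°, δ = -17.0°, H = 7.50°: sin φ sin δ = -0.0603, cos φ cos δ cos H = 0.9277, so cos θ_z = 0.8674.
Air mass m = 1/cos θ_z = 1/0.8674 = 1.153; τ^m = 0.63^1.153 = 0.5870.
Surface direct beam = 1367 × 0.8674 × 0.5870 = 696.03 W/m².

696 W/m²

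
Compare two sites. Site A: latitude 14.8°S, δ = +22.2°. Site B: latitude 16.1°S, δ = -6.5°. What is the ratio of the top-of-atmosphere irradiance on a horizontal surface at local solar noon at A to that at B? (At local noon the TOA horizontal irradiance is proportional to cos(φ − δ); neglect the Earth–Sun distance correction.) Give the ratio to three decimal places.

0.810

A: cos θ_z = cos(-14.8° − (22.2°)) = 0.7986.
B: cos θ_z = cos(-16.1° − (-6.5°)) = 0.9860.
Ratio A/B = 0.7986 / 0.9860 = 0.8099.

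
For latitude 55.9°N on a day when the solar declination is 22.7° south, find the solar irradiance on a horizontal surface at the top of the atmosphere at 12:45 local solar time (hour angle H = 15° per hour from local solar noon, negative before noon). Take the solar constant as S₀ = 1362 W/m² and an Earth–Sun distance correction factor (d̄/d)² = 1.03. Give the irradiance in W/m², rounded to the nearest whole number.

Hour angle H = 15° × (12.75 − 12) = 11.25°.
cos θ_z = sin(55.9°) sin(-22.7°) + cos(55.9°) cos(-22.7°) cos(11.25°) = -0.3196 + 0.5073 = 0.1877.
Top-of-atmosphere irradiance = S₀ (d̄/d)² cos θ_z = 1362 × 1.03 × 0.1877 = 263.32 W/m².

263 W/m²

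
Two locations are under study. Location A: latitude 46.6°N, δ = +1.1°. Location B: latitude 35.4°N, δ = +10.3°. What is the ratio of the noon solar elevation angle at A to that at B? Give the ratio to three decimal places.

0.686

A: 90° − |46.6 − (1.1)| = 44.50°.
B: 90° − |35.4 − (10.3)| = 64.90°.
Ratio A/B = 44.5000 / 64.9000 = 0.6857.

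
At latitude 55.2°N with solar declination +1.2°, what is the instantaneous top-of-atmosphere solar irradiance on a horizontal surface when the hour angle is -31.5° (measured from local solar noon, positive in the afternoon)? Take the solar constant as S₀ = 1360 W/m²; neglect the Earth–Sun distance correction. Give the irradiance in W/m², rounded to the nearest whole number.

685 W/m²

cos θ_z = sin(55.2°) sin(1.2°) + cos(55.2°) cos(1.2°) cos(-31.50°) = 0.0172 + 0.4865 = 0.5037.
Top-of-atmosphere irradiance = S₀ cos θ_z = 1360 × 0.5037 = 685.03 W/m².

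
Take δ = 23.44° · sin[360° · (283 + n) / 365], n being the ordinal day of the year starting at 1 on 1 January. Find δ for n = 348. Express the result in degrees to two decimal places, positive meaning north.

-23.23°

360 × (283 + 348) / 365 = 622.356°; sin(622.356°) = -0.9911.
δ = 23.44 × -0.9911 = -23.231° ≈ -23.23°.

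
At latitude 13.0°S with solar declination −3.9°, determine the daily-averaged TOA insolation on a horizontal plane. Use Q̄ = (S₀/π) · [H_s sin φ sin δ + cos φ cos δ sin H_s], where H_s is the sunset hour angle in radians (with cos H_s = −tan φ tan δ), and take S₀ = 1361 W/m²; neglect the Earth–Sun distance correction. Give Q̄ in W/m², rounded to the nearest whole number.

The sunset hour angle satisfies cos H_s = −tan φ tan δ = -0.0157, giving H_s = 90.90°. In radians, H_s = 1.5865.
H_s sin φ sin δ = 1.5865 × -0.2250 × -0.0680 = 0.0243.
cos φ cos δ sin H_s = 0.9744 × 0.9977 × 0.9999 = 0.9721.
Q̄ = (1361/π) × (0.0243 + 0.9721) = 433.22 × 0.9964 = 431.66 W/m².

432 W/m²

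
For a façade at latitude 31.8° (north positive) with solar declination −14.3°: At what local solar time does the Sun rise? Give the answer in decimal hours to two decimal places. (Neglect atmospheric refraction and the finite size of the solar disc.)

cos H_s = −tan(31.8°) · tan(-14.3°) = 0.1580, so H_s = arccos(0.1580) = 80.91°.
Sunrise is at 12 − H_s/15 = 12 − 5.394 = 6.606 h local solar time.

6.61 h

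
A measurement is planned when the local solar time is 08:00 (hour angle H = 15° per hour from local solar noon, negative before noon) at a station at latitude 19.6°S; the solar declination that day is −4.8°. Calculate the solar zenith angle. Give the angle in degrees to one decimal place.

60.2°

Hour angle H = 15° × (8 − 12) = -60.00°.
With φ = -19.6°, δ = -4.8°, H = -60.00°: sin φ sin δ = 0.0281, cos φ cos δ cos H = 0.4694, so cos θ_z = 0.4975.
θ_z = arccos(0.4975) = 60.17°.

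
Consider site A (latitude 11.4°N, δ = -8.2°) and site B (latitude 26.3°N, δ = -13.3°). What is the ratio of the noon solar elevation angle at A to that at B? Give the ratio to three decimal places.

A: 90° − |11.4 − (-8.2)| = 70.40°.
B: 90° − |26.3 − (-13.3)| = 50.40°.
Ratio A/B = 70.4000 / 50.4000 = 1.3968.

1.397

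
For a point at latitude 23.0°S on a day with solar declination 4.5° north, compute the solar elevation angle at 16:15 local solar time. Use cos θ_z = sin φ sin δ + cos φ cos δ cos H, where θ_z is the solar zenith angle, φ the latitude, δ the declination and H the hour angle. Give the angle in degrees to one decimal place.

22.0°

Hour angle H = 15° × (16.25 − 12) = 63.75°.
cos θ_z = sin φ sin δ + cos φ cos δ cos H = (-0.3907)(0.0785) + (0.9205)(0.9969)(0.4423) = 0.3752.
θ_z = arccos(0.3752) = 67.96°, so the elevation is 90° − 67.96° = 22.04°.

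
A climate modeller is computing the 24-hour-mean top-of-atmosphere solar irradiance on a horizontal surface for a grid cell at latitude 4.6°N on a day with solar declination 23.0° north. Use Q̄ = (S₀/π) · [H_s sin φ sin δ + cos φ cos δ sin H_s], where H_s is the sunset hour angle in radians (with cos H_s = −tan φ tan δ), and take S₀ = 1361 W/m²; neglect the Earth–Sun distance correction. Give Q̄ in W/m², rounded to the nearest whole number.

419 W/m²

The sunset hour angle satisfies cos H_s = −tan φ tan δ = -0.0342, giving H_s = 91.96°. In radians, H_s = 1.6050.
H_s sin φ sin δ = 1.6050 × 0.0802 × 0.3907 = 0.0503.
cos φ cos δ sin H_s = 0.9968 × 0.9205 × 0.9994 = 0.9170.
Q̄ = (1361/π) × (0.0503 + 0.9170) = 433.22 × 0.9673 = 419.05 W/m².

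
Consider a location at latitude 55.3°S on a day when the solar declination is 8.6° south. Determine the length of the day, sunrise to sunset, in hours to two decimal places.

The sunset hour angle satisfies cos H_s = −tan φ tan δ = -0.2184, giving H_s = 102.62°.
Day length = 2 H_s / 15° h⁻¹ = 205.24° / 15 = 13.683 h.

13.68 hours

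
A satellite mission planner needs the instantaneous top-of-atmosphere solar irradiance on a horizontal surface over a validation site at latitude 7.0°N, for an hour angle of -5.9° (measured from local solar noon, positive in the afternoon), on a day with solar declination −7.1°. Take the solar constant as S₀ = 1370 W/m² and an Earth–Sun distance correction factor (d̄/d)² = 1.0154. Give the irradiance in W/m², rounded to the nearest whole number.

With φ = 7.0°, δ = -7.1°, H = -5.90°: sin φ sin δ = -0.0151, cos φ cos δ cos H = 0.9797, so cos θ_z = 0.9646.
Top-of-atmosphere irradiance = S₀ (d̄/d)² cos θ_z = 1370 × 1.0154 × 0.9646 = 1341.85 W/m².

1342 W/m²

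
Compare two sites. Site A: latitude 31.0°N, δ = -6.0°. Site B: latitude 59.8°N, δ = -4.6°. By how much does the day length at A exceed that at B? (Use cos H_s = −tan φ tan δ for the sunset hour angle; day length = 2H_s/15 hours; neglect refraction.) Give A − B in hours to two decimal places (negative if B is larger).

+0.58 h

A: H_s = arccos(−tan 31.0° · tan -6.0°) = 86.38°, so 2H_s/15 = 11.5173 h.
B: H_s = arccos(−tan 59.8° · tan -4.6°) = 82.05°, so 2H_s/15 = 10.9400 h.
A − B = 11.5173 − 10.9400 = 0.5773 h.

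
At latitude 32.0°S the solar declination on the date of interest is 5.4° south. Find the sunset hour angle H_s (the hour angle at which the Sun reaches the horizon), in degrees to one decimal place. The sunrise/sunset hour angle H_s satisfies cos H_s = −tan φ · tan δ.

93.4°

The sunset hour angle satisfies cos H_s = −tan φ tan δ = -0.0591, giving H_s = 93.39°.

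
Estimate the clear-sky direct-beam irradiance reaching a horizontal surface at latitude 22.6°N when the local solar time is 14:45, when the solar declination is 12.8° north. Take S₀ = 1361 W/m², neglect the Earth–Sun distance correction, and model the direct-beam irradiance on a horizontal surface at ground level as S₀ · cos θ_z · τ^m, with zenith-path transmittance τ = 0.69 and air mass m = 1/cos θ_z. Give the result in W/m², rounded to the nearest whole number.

637 W/m²

Hour angle H = 15° × (14.75 − 12) = 41.25°.
cos θ_z = sin(22.6°) sin(12.8°) + cos(22.6°) cos(12.8°) cos(41.25°) = 0.0851 + 0.6769 = 0.7620.
Air mass m = 1/cos θ_z = 1/0.7620 = 1.312; τ^m = 0.69^1.312 = 0.6146.
Surface direct beam = 1361 × 0.7620 × 0.6146 = 637.39 W/m².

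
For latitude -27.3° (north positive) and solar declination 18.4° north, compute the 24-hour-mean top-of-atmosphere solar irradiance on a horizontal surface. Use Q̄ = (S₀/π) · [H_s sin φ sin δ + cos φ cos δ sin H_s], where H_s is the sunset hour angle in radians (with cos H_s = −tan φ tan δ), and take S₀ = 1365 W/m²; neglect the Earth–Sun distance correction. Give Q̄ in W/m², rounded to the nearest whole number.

The sunset hour angle satisfies cos H_s = −tan φ tan δ = 0.1717, giving H_s = 80.11°. In radians, H_s = 1.3982.
H_s sin φ sin δ = 1.3982 × -0.4586 × 0.3156 = -0.2024.
cos φ cos δ sin H_s = 0.8886 × 0.9489 × 0.9851 = 0.8306.
Q̄ = (1365/π) × (-0.2024 + 0.8306) = 434.49 × 0.6282 = 272.95 W/m².

273 W/m²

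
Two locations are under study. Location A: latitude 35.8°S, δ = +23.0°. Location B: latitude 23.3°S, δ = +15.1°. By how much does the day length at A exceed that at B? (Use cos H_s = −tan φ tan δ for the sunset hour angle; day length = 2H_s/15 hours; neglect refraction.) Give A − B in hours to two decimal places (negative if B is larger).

-1.49 h

A: H_s = arccos(−tan -35.8° · tan 23.0°) = 72.17°, so 2H_s/15 = 9.6227 h.
B: H_s = arccos(−tan -23.3° · tan 15.1°) = 83.33°, so 2H_s/15 = 11.1107 h.
A − B = 9.6227 − 11.1107 = -1.4880 h.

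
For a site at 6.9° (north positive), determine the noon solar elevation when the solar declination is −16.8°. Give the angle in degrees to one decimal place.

66.3°

At local solar noon the hour angle is zero, so the elevation is 90° − |φ − δ| = 90° − |6.9° − (-16.8°)| = 90° − 23.7° = 66.3°.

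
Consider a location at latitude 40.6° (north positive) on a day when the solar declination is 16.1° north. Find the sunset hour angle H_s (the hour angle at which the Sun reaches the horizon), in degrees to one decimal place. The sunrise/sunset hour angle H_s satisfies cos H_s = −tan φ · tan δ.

cos H_s = −tan(40.6°) · tan(16.1°) = -0.2474, so H_s = arccos(-0.2474) = 104.32°.

104.3°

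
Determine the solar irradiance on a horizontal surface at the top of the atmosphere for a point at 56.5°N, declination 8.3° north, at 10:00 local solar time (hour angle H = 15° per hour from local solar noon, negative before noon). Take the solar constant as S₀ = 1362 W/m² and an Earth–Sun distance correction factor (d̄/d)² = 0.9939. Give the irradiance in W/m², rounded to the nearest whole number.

Hour angle H = 15° × (10 − 12) = -30.00°.
With φ = 56.5°, δ = 8.3°, H = -30.00°: sin φ sin δ = 0.1204, cos φ cos δ cos H = 0.4730, so cos θ_z = 0.5934.
Top-of-atmosphere irradiance = S₀ (d̄/d)² cos θ_z = 1362 × 0.9939 × 0.5934 = 803.28 W/m².

803 W/m²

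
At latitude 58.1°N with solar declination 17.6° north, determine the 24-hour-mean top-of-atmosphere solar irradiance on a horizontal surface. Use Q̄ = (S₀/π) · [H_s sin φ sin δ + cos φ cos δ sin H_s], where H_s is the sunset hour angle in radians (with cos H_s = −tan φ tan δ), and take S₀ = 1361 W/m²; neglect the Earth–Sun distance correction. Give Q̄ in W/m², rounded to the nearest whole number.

422 W/m²

−tan φ tan δ = −(1.6066)(0.3172) = -0.5096; H_s = arccos(-0.5096) = 120.64°. In radians, H_s = 2.1056.
H_s sin φ sin δ = 2.1056 × 0.8490 × 0.3024 = 0.5406.
cos φ cos δ sin H_s = 0.5284 × 0.9532 × 0.8604 = 0.4334.
Q̄ = (1361/π) × (0.5406 + 0.4334) = 433.22 × 0.9740 = 421.96 W/m².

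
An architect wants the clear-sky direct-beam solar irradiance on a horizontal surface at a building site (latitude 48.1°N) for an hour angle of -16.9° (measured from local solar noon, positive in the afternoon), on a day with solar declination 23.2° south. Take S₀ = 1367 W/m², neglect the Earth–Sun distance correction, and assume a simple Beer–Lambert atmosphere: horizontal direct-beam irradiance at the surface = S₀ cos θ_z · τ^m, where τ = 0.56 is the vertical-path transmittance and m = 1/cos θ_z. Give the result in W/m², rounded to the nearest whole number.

56 W/m²

cos θ_z = sin(48.1°) sin(-23.2°) + cos(48.1°) cos(-23.2°) cos(-16.90°) = -0.2932 + 0.5873 = 0.2941.
Air mass m = 1/cos θ_z = 1/0.2941 = 3.400; τ^m = 0.56^3.400 = 0.1393.
Surface direct beam = 1367 × 0.2941 × 0.1393 = 56.00 W/m².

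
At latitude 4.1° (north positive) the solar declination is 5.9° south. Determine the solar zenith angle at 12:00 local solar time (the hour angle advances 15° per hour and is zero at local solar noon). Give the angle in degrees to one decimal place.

10.0°

Hour angle H = 15° × (12 − 12) = 0.00°.
cos θ_z = sin φ sin δ + cos φ cos δ cos H = (0.0715)(-0.1028) + (0.9974)(0.9947)(1.0000) = 0.9848.
θ_z = arccos(0.9848) = 10.00°.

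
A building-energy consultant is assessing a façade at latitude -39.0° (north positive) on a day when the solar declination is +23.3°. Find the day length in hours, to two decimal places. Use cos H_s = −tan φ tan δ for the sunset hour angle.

The sunset hour angle satisfies cos H_s = −tan φ tan δ = 0.3487, giving H_s = 69.59°.
Day length = 2 H_s / 15° h⁻¹ = 139.18° / 15 = 9.279 h.

9.28 hours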